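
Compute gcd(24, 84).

12

24 = 2^3 × 3
84 = 2^2 × 3 × 7
gcd(24, 84) = 2^2 × 3 = 12.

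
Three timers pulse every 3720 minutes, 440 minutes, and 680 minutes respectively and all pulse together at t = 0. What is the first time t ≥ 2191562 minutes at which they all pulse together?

2782560 minutes

Joint pulses occur at multiples of LCM(3720, 440, 680).
3720 = 2^3 × 3 × 5 × 31
440 = 2^3 × 5 × 11
680 = 2^3 × 5 × 17
LCM(3720, 440, 680) = 2^3 × 3 × 5 × 11 × 17 × 31 = 695640.
Smallest multiple of 695640 that is ≥ 2191562: ⌈2191562/695640⌉ × 695640 = 4 × 695640 = 2782560.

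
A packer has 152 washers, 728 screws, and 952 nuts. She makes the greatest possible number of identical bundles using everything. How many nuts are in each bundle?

119

Number of bundles = gcd(152, 728, 952).
152 = 2^3 × 19
728 = 2^3 × 7 × 13
952 = 2^3 × 7 × 17
gcd(152, 728, 952) = 2^3 = 8.
nuts per bundle = 952 / 8 = 119.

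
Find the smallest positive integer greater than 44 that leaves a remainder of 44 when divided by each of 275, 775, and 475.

N − 44 must be a common multiple of 275, 775, and 475.
275 = 5^2 × 11
775 = 5^2 × 31
475 = 5^2 × 19
LCM(275, 775, 475) = 5^2 × 11 × 19 × 31 = 161975.
Smallest N > 44 is LCM + 44 = 161975 + 44 = 162019.

162019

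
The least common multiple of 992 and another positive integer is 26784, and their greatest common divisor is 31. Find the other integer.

837

gcd × lcm = product of the two integers, so the other integer is (31 × 26784) / 992 = 837.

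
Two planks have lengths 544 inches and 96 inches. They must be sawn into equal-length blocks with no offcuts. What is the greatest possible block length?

The block length must divide every plank, so the greatest is gcd(544, 96).
544 = 2^5 × 17
96 = 2^5 × 3
gcd(544, 96) = 2^5 = 32.

32 inches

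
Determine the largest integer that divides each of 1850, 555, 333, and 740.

1850 = 2 × 5^2 × 37
555 = 3 × 5 × 37
333 = 3^2 × 37
740 = 2^2 × 5 × 37
gcd(1850, 555, 333, 740) = 37.

37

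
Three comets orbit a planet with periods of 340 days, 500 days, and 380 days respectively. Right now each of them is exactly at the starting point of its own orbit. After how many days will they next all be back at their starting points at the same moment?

161500 days

The first simultaneous occurrence is after LCM of the individual periods.
340 = 2^2 × 5 × 17
500 = 2^2 × 5^3
380 = 2^2 × 5 × 19
LCM(340, 500, 380) = 2^2 × 5^3 × 17 × 19 = 161500.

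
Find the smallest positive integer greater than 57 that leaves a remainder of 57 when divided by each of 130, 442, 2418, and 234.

N − 57 must be a common multiple of 130, 442, 2418, and 234.
130 = 2 × 5 × 13
442 = 2 × 13 × 17
2418 = 2 × 3 × 13 × 31
234 = 2 × 3^2 × 13
LCM(130, 442, 2418, 234) = 2 × 3^2 × 5 × 13 × 17 × 31 = 616590.
Smallest N > 57 is LCM + 57 = 616590 + 57 = 616647.

616647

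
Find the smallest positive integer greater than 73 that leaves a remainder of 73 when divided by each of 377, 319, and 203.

29102

N − 73 must be a common multiple of 377, 319, and 203.
377 = 13 × 29
319 = 11 × 29
203 = 7 × 29
LCM(377, 319, 203) = 7 × 11 × 13 × 29 = 29029.
Smallest N > 73 is LCM + 73 = 29029 + 73 = 29102.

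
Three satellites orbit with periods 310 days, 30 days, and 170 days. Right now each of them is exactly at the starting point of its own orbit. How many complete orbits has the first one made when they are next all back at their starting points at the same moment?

51 orbits

The first common completion time is the LCM of the periods.
310 = 2 × 5 × 31
30 = 2 × 3 × 5
170 = 2 × 5 × 17
LCM(310, 30, 170) = 2 × 3 × 5 × 17 × 31 = 15810.
Orbits for period 310: 15810 / 310 = 51.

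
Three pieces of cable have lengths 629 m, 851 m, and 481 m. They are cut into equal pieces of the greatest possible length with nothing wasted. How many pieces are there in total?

53

Piece length = gcd(629, 851, 481).
629 = 17 × 37
851 = 23 × 37
481 = 13 × 37
gcd(629, 851, 481) = 37.
Total pieces = 629/37 + 851/37 + 481/37 = 17 + 23 + 13 = 53.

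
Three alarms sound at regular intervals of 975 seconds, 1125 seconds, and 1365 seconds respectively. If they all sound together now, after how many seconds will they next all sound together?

We need the least common multiple of the intervals.
975 = 3 × 5^2 × 13
1125 = 3^2 × 5^3
1365 = 3 × 5 × 7 × 13
LCM(975, 1125, 1365) = 3^2 × 5^3 × 7 × 13 = 102375.

102375 seconds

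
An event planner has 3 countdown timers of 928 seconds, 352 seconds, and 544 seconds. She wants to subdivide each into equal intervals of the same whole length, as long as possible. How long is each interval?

The interval must divide each timer length; the longest such is the gcd.
928 = 2^5 × 29
352 = 2^5 × 11
544 = 2^5 × 17
gcd(928, 352, 544) = 2^5 = 32.

32 seconds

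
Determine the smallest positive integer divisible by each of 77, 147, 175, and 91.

525525

77 = 7 × 11
147 = 3 × 7^2
175 = 5^2 × 7
91 = 7 × 13
LCM(77, 147, 175, 91) = 3 × 5^2 × 7^2 × 11 × 13 = 525525.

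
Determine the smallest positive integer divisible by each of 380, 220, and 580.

380 = 2^2 × 5 × 19
220 = 2^2 × 5 × 11
580 = 2^2 × 5 × 29
LCM(380, 220, 580) = 2^2 × 5 × 11 × 19 × 29 = 121220.

121220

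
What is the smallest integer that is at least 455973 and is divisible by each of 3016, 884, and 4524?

The integer must be a common multiple of 3016, 884, and 4524, so a multiple of their LCM.
3016 = 2^3 × 13 × 29
884 = 2^2 × 13 × 17
4524 = 2^2 × 3 × 13 × 29
LCM(3016, 884, 4524) = 2^3 × 3 × 13 × 17 × 29 = 153816.
Smallest multiple of 153816 that is ≥ 455973: ⌈455973/153816⌉ × 153816 = 3 × 153816 = 461448.

461448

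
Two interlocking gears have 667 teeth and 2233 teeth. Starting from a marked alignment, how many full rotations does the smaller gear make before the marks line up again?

The first common completion time is the LCM of the periods.
667 = 23 × 29
2233 = 7 × 11 × 29
LCM(667, 2233) = 7 × 11 × 23 × 29 = 51359.
Rotations for period 667: 51359 / 667 = 77.

77 rotations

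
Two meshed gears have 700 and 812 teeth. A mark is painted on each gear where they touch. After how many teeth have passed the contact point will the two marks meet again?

20300 teeth

The first simultaneous occurrence is after LCM of the individual periods.
700 = 2^2 × 5^2 × 7
812 = 2^2 × 7 × 29
LCM(700, 812) = 2^2 × 5^2 × 7 × 29 = 20300.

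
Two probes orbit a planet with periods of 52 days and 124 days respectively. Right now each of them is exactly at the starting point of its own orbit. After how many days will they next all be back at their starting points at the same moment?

We need the least common multiple of the intervals.
52 = 2^2 × 13
124 = 2^2 × 31
LCM(52, 124) = 2^2 × 13 × 31 = 1612.

1612 days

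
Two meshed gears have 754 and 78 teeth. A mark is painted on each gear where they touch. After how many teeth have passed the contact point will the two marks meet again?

We need the least common multiple of the intervals.
754 = 2 × 13 × 29
78 = 2 × 3 × 13
LCM(754, 78) = 2 × 3 × 13 × 29 = 2262.

2262 teeth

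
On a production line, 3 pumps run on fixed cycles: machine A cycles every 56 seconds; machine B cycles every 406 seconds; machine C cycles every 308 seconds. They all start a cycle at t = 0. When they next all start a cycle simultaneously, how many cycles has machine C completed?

The first common completion time is the LCM of the periods.
56 = 2^3 × 7
406 = 2 × 7 × 29
308 = 2^2 × 7 × 11
LCM(56, 406, 308) = 2^3 × 7 × 11 × 29 = 17864.
Cycles for period 308: 17864 / 308 = 58.

58 cycles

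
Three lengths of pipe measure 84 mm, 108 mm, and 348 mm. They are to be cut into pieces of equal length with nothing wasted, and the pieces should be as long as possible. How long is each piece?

12 mm

The greatest length dividing all of 84, 108, and 348 is their gcd.
84 = 2^2 × 3 × 7
108 = 2^2 × 3^3
348 = 2^2 × 3 × 29
gcd(84, 108, 348) = 2^2 × 3 = 12.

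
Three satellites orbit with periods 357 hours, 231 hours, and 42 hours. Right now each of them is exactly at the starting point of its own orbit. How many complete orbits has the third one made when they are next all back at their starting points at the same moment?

187 orbits

They are all back at their starting positions together after one LCM of the periods.
357 = 3 × 7 × 17
231 = 3 × 7 × 11
42 = 2 × 3 × 7
LCM(357, 231, 42) = 2 × 3 × 7 × 11 × 17 = 7854.
Orbits for period 42: 7854 / 42 = 187.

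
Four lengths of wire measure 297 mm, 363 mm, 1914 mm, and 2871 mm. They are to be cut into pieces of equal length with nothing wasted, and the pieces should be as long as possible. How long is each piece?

33 mm

The greatest length dividing all of 297, 363, 1914, and 2871 is their gcd.
297 = 3^3 × 11
363 = 3 × 11^2
1914 = 2 × 3 × 11 × 29
2871 = 3^2 × 11 × 29
gcd(297, 363, 1914, 2871) = 3 × 11 = 33.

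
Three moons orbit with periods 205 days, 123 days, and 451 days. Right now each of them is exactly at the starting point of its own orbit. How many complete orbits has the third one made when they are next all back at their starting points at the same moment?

15 orbits

All finish a whole number of cycles simultaneously at t = LCM of the periods.
205 = 5 × 41
123 = 3 × 41
451 = 11 × 41
LCM(205, 123, 451) = 3 × 5 × 11 × 41 = 6765.
Orbits for period 451: 6765 / 451 = 15.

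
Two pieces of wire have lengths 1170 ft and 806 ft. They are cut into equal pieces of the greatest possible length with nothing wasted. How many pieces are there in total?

76

Piece length = gcd(1170, 806).
1170 = 2 × 3^2 × 5 × 13
806 = 2 × 13 × 31
gcd(1170, 806) = 2 × 13 = 26.
Total pieces = 1170/26 + 806/26 = 45 + 31 = 76.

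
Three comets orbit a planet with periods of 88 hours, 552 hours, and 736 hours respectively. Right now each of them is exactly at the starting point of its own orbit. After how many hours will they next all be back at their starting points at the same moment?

24288 hours

The first simultaneous occurrence is after LCM of the individual periods.
88 = 2^3 × 11
552 = 2^3 × 3 × 23
736 = 2^5 × 23
LCM(88, 552, 736) = 2^5 × 3 × 11 × 23 = 24288.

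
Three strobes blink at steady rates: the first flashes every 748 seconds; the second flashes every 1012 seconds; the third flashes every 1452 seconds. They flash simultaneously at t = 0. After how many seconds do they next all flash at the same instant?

They coincide at every common multiple of the periods; the first is the LCM.
748 = 2^2 × 11 × 17
1012 = 2^2 × 11 × 23
1452 = 2^2 × 3 × 11^2
LCM(748, 1012, 1452) = 2^2 × 3 × 11^2 × 17 × 23 = 567732.

567732 seconds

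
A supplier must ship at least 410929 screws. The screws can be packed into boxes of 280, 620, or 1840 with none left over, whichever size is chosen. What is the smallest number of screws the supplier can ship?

The number of screws must be a common multiple of 280, 620, and 1840, so a multiple of their LCM.
280 = 2^3 × 5 × 7
620 = 2^2 × 5 × 31
1840 = 2^4 × 5 × 23
LCM(280, 620, 1840) = 2^4 × 5 × 7 × 23 × 31 = 399280.
Smallest multiple of 399280 that is ≥ 410929: ⌈410929/399280⌉ × 399280 = 2 × 399280 = 798560.

798560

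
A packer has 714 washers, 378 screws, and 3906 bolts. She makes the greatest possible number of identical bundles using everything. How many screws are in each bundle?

9

Number of bundles = gcd(714, 378, 3906).
714 = 2 × 3 × 7 × 17
378 = 2 × 3^3 × 7
3906 = 2 × 3^2 × 7 × 31
gcd(714, 378, 3906) = 2 × 3 × 7 = 42.
screws per bundle = 378 / 42 = 9.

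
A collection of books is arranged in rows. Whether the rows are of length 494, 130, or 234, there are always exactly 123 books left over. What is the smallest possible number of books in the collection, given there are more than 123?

22353

N − 123 must be a common multiple of 494, 130, and 234.
494 = 2 × 13 × 19
130 = 2 × 5 × 13
234 = 2 × 3^2 × 13
LCM(494, 130, 234) = 2 × 3^2 × 5 × 13 × 19 = 22230.
Smallest N > 123 is LCM + 123 = 22230 + 123 = 22353.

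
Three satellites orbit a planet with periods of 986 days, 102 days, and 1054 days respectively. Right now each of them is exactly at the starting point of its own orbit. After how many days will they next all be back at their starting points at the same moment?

91698 days

The first simultaneous occurrence is after LCM of the individual periods.
986 = 2 × 17 × 29
102 = 2 × 3 × 17
1054 = 2 × 17 × 31
LCM(986, 102, 1054) = 2 × 3 × 17 × 29 × 31 = 91698.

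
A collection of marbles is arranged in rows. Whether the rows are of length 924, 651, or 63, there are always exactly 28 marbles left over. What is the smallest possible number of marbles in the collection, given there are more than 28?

85960

N − 28 must be a common multiple of 924, 651, and 63.
924 = 2^2 × 3 × 7 × 11
651 = 3 × 7 × 31
63 = 3^2 × 7
LCM(924, 651, 63) = 2^2 × 3^2 × 7 × 11 × 31 = 85932.
Smallest N > 28 is LCM + 28 = 85932 + 28 = 85960.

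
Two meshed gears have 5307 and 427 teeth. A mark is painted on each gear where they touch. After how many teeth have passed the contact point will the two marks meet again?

37149 teeth

We need the least common multiple of the intervals.
5307 = 3 × 29 × 61
427 = 7 × 61
LCM(5307, 427) = 3 × 7 × 29 × 61 = 37149.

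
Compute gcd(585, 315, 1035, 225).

45

585 = 3^2 × 5 × 13
315 = 3^2 × 5 × 7
1035 = 3^2 × 5 × 23
225 = 3^2 × 5^2
gcd(585, 315, 1035, 225) = 3^2 × 5 = 45.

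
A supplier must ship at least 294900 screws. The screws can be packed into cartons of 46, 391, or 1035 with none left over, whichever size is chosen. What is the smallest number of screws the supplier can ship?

The number of screws must be a common multiple of 46, 391, and 1035, so a multiple of their LCM.
46 = 2 × 23
391 = 17 × 23
1035 = 3^2 × 5 × 23
LCM(46, 391, 1035) = 2 × 3^2 × 5 × 17 × 23 = 35190.
Smallest multiple of 35190 that is ≥ 294900: ⌈294900/35190⌉ × 35190 = 9 × 35190 = 316710.

316710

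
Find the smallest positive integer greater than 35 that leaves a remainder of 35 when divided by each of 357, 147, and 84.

10031

N − 35 must be a common multiple of 357, 147, and 84.
357 = 3 × 7 × 17
147 = 3 × 7^2
84 = 2^2 × 3 × 7
LCM(357, 147, 84) = 2^2 × 3 × 7^2 × 17 = 9996.
Smallest N > 35 is LCM + 35 = 9996 + 35 = 10031.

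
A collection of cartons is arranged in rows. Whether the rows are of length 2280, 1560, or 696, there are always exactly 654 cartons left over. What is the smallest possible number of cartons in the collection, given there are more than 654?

860214

N − 654 must be a common multiple of 2280, 1560, and 696.
2280 = 2^3 × 3 × 5 × 19
1560 = 2^3 × 3 × 5 × 13
696 = 2^3 × 3 × 29
LCM(2280, 1560, 696) = 2^3 × 3 × 5 × 13 × 19 × 29 = 859560.
Smallest N > 654 is LCM + 654 = 859560 + 654 = 860214.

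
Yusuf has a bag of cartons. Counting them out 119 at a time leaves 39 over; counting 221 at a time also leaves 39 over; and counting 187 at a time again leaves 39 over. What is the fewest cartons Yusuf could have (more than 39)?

N − 39 must be a common multiple of 119, 221, and 187.
119 = 7 × 17
221 = 13 × 17
187 = 11 × 17
LCM(119, 221, 187) = 7 × 11 × 13 × 17 = 17017.
Smallest N > 39 is LCM + 39 = 17017 + 39 = 17056.

17056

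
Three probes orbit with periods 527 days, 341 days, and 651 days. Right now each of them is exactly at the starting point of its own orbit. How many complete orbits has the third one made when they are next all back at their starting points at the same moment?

187 orbits

The first common completion time is the LCM of the periods.
527 = 17 × 31
341 = 11 × 31
651 = 3 × 7 × 31
LCM(527, 341, 651) = 3 × 7 × 11 × 17 × 31 = 121737.
Orbits for period 651: 121737 / 651 = 187.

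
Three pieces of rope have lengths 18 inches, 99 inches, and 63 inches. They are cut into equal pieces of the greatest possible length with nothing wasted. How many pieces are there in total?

Piece length = gcd(18, 99, 63).
18 = 2 × 3^2
99 = 3^2 × 11
63 = 3^2 × 7
gcd(18, 99, 63) = 3^2 = 9.
Total pieces = 18/9 + 99/9 + 63/9 = 2 + 11 + 7 = 20.

20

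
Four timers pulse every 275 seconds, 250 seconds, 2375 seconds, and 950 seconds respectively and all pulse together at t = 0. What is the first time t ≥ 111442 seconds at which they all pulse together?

Joint pulses occur at multiples of LCM(275, 250, 2375, 950).
275 = 5^2 × 11
250 = 2 × 5^3
2375 = 5^3 × 19
950 = 2 × 5^2 × 19
LCM(275, 250, 2375, 950) = 2 × 5^3 × 11 × 19 = 52250.
Smallest multiple of 52250 that is ≥ 111442: ⌈111442/52250⌉ × 52250 = 3 × 52250 = 156750.

156750 seconds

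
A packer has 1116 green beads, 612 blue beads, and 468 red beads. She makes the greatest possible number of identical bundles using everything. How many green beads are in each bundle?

Number of bundles = gcd(1116, 612, 468).
1116 = 2^2 × 3^2 × 31
612 = 2^2 × 3^2 × 17
468 = 2^2 × 3^2 × 13
gcd(1116, 612, 468) = 2^2 × 3^2 = 36.
green beads per bundle = 1116 / 36 = 31.

31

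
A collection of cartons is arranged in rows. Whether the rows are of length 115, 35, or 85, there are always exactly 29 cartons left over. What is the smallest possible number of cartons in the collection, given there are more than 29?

13714

N − 29 must be a common multiple of 115, 35, and 85.
115 = 5 × 23
35 = 5 × 7
85 = 5 × 17
LCM(115, 35, 85) = 5 × 7 × 17 × 23 = 13685.
Smallest N > 29 is LCM + 29 = 13685 + 29 = 13714.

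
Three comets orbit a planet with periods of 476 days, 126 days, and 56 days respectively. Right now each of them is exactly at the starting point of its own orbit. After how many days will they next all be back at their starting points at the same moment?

The first simultaneous occurrence is after LCM of the individual periods.
476 = 2^2 × 7 × 17
126 = 2 × 3^2 × 7
56 = 2^3 × 7
LCM(476, 126, 56) = 2^3 × 3^2 × 7 × 17 = 8568.

8568 days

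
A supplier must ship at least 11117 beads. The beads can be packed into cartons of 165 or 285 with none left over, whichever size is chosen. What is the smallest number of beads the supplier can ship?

12540

The number of beads must be a common multiple of 165 and 285, so a multiple of their LCM.
165 = 3 × 5 × 11
285 = 3 × 5 × 19
LCM(165, 285) = 3 × 5 × 11 × 19 = 3135.
Smallest multiple of 3135 that is ≥ 11117: ⌈11117/3135⌉ × 3135 = 4 × 3135 = 12540.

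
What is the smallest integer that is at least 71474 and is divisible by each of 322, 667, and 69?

84042

The integer must be a common multiple of 322, 667, and 69, so a multiple of their LCM.
322 = 2 × 7 × 23
667 = 23 × 29
69 = 3 × 23
LCM(322, 667, 69) = 2 × 3 × 7 × 23 × 29 = 28014.
Smallest multiple of 28014 that is ≥ 71474: ⌈71474/28014⌉ × 28014 = 3 × 28014 = 84042.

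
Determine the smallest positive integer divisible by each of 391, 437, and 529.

170867

391 = 17 × 23
437 = 19 × 23
529 = 23^2
LCM(391, 437, 529) = 17 × 19 × 23^2 = 170867.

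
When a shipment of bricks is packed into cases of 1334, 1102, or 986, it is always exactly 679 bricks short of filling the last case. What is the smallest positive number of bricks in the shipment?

430203

Being 679 short of a full case of size k means N ≡ −679 (mod k), i.e. N + 679 is a multiple of each size.
1334 = 2 × 23 × 29
1102 = 2 × 19 × 29
986 = 2 × 17 × 29
LCM(1334, 1102, 986) = 2 × 17 × 19 × 23 × 29 = 430882.
Smallest positive N is 430882 − 679 = 430203.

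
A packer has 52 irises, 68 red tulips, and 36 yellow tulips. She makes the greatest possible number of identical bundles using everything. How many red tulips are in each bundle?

17

Number of bundles = gcd(52, 68, 36).
52 = 2^2 × 13
68 = 2^2 × 17
36 = 2^2 × 3^2
gcd(52, 68, 36) = 2^2 = 4.
red tulips per bundle = 68 / 4 = 17.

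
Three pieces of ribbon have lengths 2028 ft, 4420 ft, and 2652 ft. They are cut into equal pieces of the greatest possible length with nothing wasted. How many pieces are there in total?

Piece length = gcd(2028, 4420, 2652).
2028 = 2^2 × 3 × 13^2
4420 = 2^2 × 5 × 13 × 17
2652 = 2^2 × 3 × 13 × 17
gcd(2028, 4420, 2652) = 2^2 × 13 = 52.
Total pieces = 2028/52 + 4420/52 + 2652/52 = 39 + 85 + 51 = 175.

175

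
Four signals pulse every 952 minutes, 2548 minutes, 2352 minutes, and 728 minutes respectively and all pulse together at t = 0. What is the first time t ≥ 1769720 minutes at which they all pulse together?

Joint pulses occur at multiples of LCM(952, 2548, 2352, 728).
952 = 2^3 × 7 × 17
2548 = 2^2 × 7^2 × 13
2352 = 2^4 × 3 × 7^2
728 = 2^3 × 7 × 13
LCM(952, 2548, 2352, 728) = 2^4 × 3 × 7^2 × 13 × 17 = 519792.
Smallest multiple of 519792 that is ≥ 1769720: ⌈1769720/519792⌉ × 519792 = 4 × 519792 = 2079168.

2079168 minutes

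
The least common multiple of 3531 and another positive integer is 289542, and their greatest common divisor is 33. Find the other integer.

gcd × lcm = product of the two integers, so the other integer is (33 × 289542) / 3531 = 2706.

2706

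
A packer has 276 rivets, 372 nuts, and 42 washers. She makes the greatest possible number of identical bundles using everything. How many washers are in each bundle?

7

Number of bundles = gcd(276, 372, 42).
276 = 2^2 × 3 × 23
372 = 2^2 × 3 × 31
42 = 2 × 3 × 7
gcd(276, 372, 42) = 2 × 3 = 6.
washers per bundle = 42 / 6 = 7.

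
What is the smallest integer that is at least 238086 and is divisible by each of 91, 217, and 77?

The integer must be a common multiple of 91, 217, and 77, so a multiple of their LCM.
91 = 7 × 13
217 = 7 × 31
77 = 7 × 11
LCM(91, 217, 77) = 7 × 11 × 13 × 31 = 31031.
Smallest multiple of 31031 that is ≥ 238086: ⌈238086/31031⌉ × 31031 = 8 × 31031 = 248248.

248248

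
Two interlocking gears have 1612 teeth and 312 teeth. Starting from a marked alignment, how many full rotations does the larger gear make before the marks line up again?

6 rotations

They are all back at their starting positions together after one LCM of the periods.
1612 = 2^2 × 13 × 31
312 = 2^3 × 3 × 13
LCM(1612, 312) = 2^3 × 3 × 13 × 31 = 9672.
Rotations for period 1612: 9672 / 1612 = 6.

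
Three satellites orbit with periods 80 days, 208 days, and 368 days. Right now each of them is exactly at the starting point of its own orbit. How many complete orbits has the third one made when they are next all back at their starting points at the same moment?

65 orbits

The first common completion time is the LCM of the periods.
80 = 2^4 × 5
208 = 2^4 × 13
368 = 2^4 × 23
LCM(80, 208, 368) = 2^4 × 5 × 13 × 23 = 23920.
Orbits for period 368: 23920 / 368 = 65.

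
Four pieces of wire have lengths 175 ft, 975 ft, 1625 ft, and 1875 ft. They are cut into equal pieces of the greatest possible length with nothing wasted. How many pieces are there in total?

Piece length = gcd(175, 975, 1625, 1875).
175 = 5^2 × 7
975 = 3 × 5^2 × 13
1625 = 5^3 × 13
1875 = 3 × 5^4
gcd(175, 975, 1625, 1875) = 5^2 = 25.
Total pieces = 175/25 + 975/25 + 1625/25 + 1875/25 = 7 + 39 + 65 + 75 = 186.

186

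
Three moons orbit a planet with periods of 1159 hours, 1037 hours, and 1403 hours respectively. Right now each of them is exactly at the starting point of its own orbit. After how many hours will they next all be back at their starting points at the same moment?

453169 hours

We need the least common multiple of the intervals.
1159 = 19 × 61
1037 = 17 × 61
1403 = 23 × 61
LCM(1159, 1037, 1403) = 17 × 19 × 23 × 61 = 453169.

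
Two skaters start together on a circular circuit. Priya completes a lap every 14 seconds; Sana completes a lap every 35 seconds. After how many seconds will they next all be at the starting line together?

They coincide at every common multiple of the periods; the first is the LCM.
14 = 2 × 7
35 = 5 × 7
LCM(14, 35) = 2 × 5 × 7 = 70.

70 seconds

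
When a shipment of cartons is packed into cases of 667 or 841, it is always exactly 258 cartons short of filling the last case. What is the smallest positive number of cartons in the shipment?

Being 258 short of a full case of size k means N ≡ −258 (mod k), i.e. N + 258 is a multiple of each size.
667 = 23 × 29
841 = 29^2
LCM(667, 841) = 23 × 29^2 = 19343.
Smallest positive N is 19343 − 258 = 19085.

19085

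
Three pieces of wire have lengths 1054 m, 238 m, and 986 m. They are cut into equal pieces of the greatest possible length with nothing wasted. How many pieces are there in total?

Piece length = gcd(1054, 238, 986).
1054 = 2 × 17 × 31
238 = 2 × 7 × 17
986 = 2 × 17 × 29
gcd(1054, 238, 986) = 2 × 17 = 34.
Total pieces = 1054/34 + 238/34 + 986/34 = 31 + 7 + 29 = 67.

67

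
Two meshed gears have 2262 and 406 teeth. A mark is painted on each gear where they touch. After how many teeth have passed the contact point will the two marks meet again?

We need the least common multiple of the intervals.
2262 = 2 × 3 × 13 × 29
406 = 2 × 7 × 29
LCM(2262, 406) = 2 × 3 × 7 × 13 × 29 = 15834.

15834 teeth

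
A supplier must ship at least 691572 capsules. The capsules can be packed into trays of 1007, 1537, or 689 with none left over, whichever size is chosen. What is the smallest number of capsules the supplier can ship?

The number of capsules must be a common multiple of 1007, 1537, and 689, so a multiple of their LCM.
1007 = 19 × 53
1537 = 29 × 53
689 = 13 × 53
LCM(1007, 1537, 689) = 13 × 19 × 29 × 53 = 379639.
Smallest multiple of 379639 that is ≥ 691572: ⌈691572/379639⌉ × 379639 = 2 × 379639 = 759278.

759278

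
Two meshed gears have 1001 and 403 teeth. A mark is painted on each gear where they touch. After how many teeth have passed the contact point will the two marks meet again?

31031 teeth

The first simultaneous occurrence is after LCM of the individual periods.
1001 = 7 × 11 × 13
403 = 13 × 31
LCM(1001, 403) = 7 × 11 × 13 × 31 = 31031.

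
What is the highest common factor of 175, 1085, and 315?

35

175 = 5^2 × 7
1085 = 5 × 7 × 31
315 = 3^2 × 5 × 7
gcd(175, 1085, 315) = 5 × 7 = 35.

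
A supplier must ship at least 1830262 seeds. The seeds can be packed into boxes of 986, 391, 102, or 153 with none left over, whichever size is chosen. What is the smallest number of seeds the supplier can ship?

1836918

The number of seeds must be a common multiple of 986, 391, 102, and 153, so a multiple of their LCM.
986 = 2 × 17 × 29
391 = 17 × 23
102 = 2 × 3 × 17
153 = 3^2 × 17
LCM(986, 391, 102, 153) = 2 × 3^2 × 17 × 23 × 29 = 204102.
Smallest multiple of 204102 that is ≥ 1830262: ⌈1830262/204102⌉ × 204102 = 9 × 204102 = 1836918.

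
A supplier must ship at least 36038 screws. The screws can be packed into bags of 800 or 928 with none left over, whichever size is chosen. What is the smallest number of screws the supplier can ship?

The number of screws must be a common multiple of 800 and 928, so a multiple of their LCM.
800 = 2^5 × 5^2
928 = 2^5 × 29
LCM(800, 928) = 2^5 × 5^2 × 29 = 23200.
Smallest multiple of 23200 that is ≥ 36038: ⌈36038/23200⌉ × 23200 = 2 × 23200 = 46400.

46400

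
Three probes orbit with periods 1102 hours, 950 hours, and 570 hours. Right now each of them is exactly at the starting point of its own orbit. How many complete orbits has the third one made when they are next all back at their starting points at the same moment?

145 orbits

They are all back at their starting positions together after one LCM of the periods.
1102 = 2 × 19 × 29
950 = 2 × 5^2 × 19
570 = 2 × 3 × 5 × 19
LCM(1102, 950, 570) = 2 × 3 × 5^2 × 19 × 29 = 82650.
Orbits for period 570: 82650 / 570 = 145.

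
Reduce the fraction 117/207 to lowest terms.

13/23

117 = 3^2 × 13
207 = 3^2 × 23
gcd(117, 207) = 3^2 = 9.
Divide numerator and denominator by 9: 117/207 = 13/23.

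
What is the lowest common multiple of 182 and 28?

364

182 = 2 × 7 × 13
28 = 2^2 × 7
LCM(182, 28) = 2^2 × 7 × 13 = 364.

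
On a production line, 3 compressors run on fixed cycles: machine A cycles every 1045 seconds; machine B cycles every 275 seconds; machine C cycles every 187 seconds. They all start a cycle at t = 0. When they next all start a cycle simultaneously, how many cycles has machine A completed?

They are all back at their starting positions together after one LCM of the periods.
1045 = 5 × 11 × 19
275 = 5^2 × 11
187 = 11 × 17
LCM(1045, 275, 187) = 5^2 × 11 × 17 × 19 = 88825.
Cycles for period 1045: 88825 / 1045 = 85.

85 cycles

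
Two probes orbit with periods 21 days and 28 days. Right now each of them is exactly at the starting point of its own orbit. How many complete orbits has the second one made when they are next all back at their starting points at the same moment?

The first common completion time is the LCM of the periods.
21 = 3 × 7
28 = 2^2 × 7
LCM(21, 28) = 2^2 × 3 × 7 = 84.
Orbits for period 28: 84 / 28 = 3.

3 orbits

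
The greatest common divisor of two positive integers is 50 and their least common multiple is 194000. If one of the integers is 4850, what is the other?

For two integers, gcd × lcm = product, so the other is (50 × 194000) / 4850 = 9700000 / 4850 = 2000.

2000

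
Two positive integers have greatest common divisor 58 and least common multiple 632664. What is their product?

36694512

For any two positive integers, gcd × lcm = product = 58 × 632664 = 36694512.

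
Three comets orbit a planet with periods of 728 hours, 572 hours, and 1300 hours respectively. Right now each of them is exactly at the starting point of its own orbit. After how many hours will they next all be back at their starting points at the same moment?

200200 hours

They coincide at every common multiple of the periods; the first is the LCM.
728 = 2^3 × 7 × 13
572 = 2^2 × 11 × 13
1300 = 2^2 × 5^2 × 13
LCM(728, 572, 1300) = 2^3 × 5^2 × 7 × 11 × 13 = 200200.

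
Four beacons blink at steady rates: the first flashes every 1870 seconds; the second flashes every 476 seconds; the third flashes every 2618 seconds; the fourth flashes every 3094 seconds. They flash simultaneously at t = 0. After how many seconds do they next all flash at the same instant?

We need the least common multiple of the intervals.
1870 = 2 × 5 × 11 × 17
476 = 2^2 × 7 × 17
2618 = 2 × 7 × 11 × 17
3094 = 2 × 7 × 13 × 17
LCM(1870, 476, 2618, 3094) = 2^2 × 5 × 7 × 11 × 13 × 17 = 340340.

340340 seconds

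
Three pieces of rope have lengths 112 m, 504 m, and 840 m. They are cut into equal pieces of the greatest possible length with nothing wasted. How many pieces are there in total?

Piece length = gcd(112, 504, 840).
112 = 2^4 × 7
504 = 2^3 × 3^2 × 7
840 = 2^3 × 3 × 5 × 7
gcd(112, 504, 840) = 2^3 × 7 = 56.
Total pieces = 112/56 + 504/56 + 840/56 = 2 + 9 + 15 = 26.

26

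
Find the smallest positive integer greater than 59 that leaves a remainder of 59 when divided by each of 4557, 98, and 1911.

118541

N − 59 must be a common multiple of 4557, 98, and 1911.
4557 = 3 × 7^2 × 31
98 = 2 × 7^2
1911 = 3 × 7^2 × 13
LCM(4557, 98, 1911) = 2 × 3 × 7^2 × 13 × 31 = 118482.
Smallest N > 59 is LCM + 59 = 118482 + 59 = 118541.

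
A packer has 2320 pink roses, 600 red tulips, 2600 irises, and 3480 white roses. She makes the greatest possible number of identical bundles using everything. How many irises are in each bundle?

65

Number of bundles = gcd(2320, 600, 2600, 3480).
2320 = 2^4 × 5 × 29
600 = 2^3 × 3 × 5^2
2600 = 2^3 × 5^2 × 13
3480 = 2^3 × 3 × 5 × 29
gcd(2320, 600, 2600, 3480) = 2^3 × 5 = 40.
irises per bundle = 2600 / 40 = 65.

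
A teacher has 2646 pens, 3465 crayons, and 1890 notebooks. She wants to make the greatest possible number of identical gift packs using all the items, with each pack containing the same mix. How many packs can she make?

The pack count must divide each quantity, so the greatest is gcd(2646, 3465, 1890).
2646 = 2 × 3^3 × 7^2
3465 = 3^2 × 5 × 7 × 11
1890 = 2 × 3^3 × 5 × 7
gcd(2646, 3465, 1890) = 3^2 × 7 = 63.

63 packs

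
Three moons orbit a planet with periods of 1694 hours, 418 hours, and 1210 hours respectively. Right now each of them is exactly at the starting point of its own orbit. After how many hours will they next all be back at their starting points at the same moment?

They coincide at every common multiple of the periods; the first is the LCM.
1694 = 2 × 7 × 11^2
418 = 2 × 11 × 19
1210 = 2 × 5 × 11^2
LCM(1694, 418, 1210) = 2 × 5 × 7 × 11^2 × 19 = 160930.

160930 hours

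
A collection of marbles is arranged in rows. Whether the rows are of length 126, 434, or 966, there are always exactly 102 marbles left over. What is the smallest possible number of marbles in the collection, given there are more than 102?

89940

N − 102 must be a common multiple of 126, 434, and 966.
126 = 2 × 3^2 × 7
434 = 2 × 7 × 31
966 = 2 × 3 × 7 × 23
LCM(126, 434, 966) = 2 × 3^2 × 7 × 23 × 31 = 89838.
Smallest N > 102 is LCM + 102 = 89838 + 102 = 89940.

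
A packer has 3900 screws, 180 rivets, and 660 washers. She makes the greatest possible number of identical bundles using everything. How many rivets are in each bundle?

Number of bundles = gcd(3900, 180, 660).
3900 = 2^2 × 3 × 5^2 × 13
180 = 2^2 × 3^2 × 5
660 = 2^2 × 3 × 5 × 11
gcd(3900, 180, 660) = 2^2 × 3 × 5 = 60.
rivets per bundle = 180 / 60 = 3.

3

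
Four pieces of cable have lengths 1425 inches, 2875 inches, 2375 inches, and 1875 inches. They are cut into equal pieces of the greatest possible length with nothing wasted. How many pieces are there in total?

342

Piece length = gcd(1425, 2875, 2375, 1875).
1425 = 3 × 5^2 × 19
2875 = 5^3 × 23
2375 = 5^3 × 19
1875 = 3 × 5^4
gcd(1425, 2875, 2375, 1875) = 5^2 = 25.
Total pieces = 1425/25 + 2875/25 + 2375/25 + 1875/25 = 57 + 115 + 95 + 75 = 342.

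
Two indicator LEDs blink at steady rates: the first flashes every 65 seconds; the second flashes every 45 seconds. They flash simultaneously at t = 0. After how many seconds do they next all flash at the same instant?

They coincide at every common multiple of the periods; the first is the LCM.
65 = 5 × 13
45 = 3^2 × 5
LCM(65, 45) = 3^2 × 5 × 13 = 585.

585 seconds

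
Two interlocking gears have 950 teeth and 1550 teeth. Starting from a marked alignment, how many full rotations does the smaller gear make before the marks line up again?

The first common completion time is the LCM of the periods.
950 = 2 × 5^2 × 19
1550 = 2 × 5^2 × 31
LCM(950, 1550) = 2 × 5^2 × 19 × 31 = 29450.
Rotations for period 950: 29450 / 950 = 31.

31 rotations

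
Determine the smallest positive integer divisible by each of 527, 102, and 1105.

205530

527 = 17 × 31
102 = 2 × 3 × 17
1105 = 5 × 13 × 17
LCM(527, 102, 1105) = 2 × 3 × 5 × 13 × 17 × 31 = 205530.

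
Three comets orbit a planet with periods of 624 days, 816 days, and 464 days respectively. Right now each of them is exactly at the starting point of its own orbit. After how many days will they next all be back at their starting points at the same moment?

The first simultaneous occurrence is after LCM of the individual periods.
624 = 2^4 × 3 × 13
816 = 2^4 × 3 × 17
464 = 2^4 × 29
LCM(624, 816, 464) = 2^4 × 3 × 13 × 17 × 29 = 307632.

307632 days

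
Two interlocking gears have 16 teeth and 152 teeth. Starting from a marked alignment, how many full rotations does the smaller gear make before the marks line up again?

They are all back at their starting positions together after one LCM of the periods.
16 = 2^4
152 = 2^3 × 19
LCM(16, 152) = 2^4 × 19 = 304.
Rotations for period 16: 304 / 16 = 19.

19 rotations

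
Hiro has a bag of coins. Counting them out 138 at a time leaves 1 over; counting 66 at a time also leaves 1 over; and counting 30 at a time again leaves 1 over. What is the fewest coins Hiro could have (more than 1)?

7591

N − 1 must be a common multiple of 138, 66, and 30.
138 = 2 × 3 × 23
66 = 2 × 3 × 11
30 = 2 × 3 × 5
LCM(138, 66, 30) = 2 × 3 × 5 × 11 × 23 = 7590.
Smallest N > 1 is LCM + 1 = 7590 + 1 = 7591.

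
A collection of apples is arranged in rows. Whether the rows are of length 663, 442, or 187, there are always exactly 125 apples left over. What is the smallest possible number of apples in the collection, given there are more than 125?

14711

N − 125 must be a common multiple of 663, 442, and 187.
663 = 3 × 13 × 17
442 = 2 × 13 × 17
187 = 11 × 17
LCM(663, 442, 187) = 2 × 3 × 11 × 13 × 17 = 14586.
Smallest N > 125 is LCM + 125 = 14586 + 125 = 14711.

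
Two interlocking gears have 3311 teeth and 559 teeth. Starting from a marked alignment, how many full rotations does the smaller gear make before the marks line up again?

They are all back at their starting positions together after one LCM of the periods.
3311 = 7 × 11 × 43
559 = 13 × 43
LCM(3311, 559) = 7 × 11 × 13 × 43 = 43043.
Rotations for period 559: 43043 / 559 = 77.

77 rotations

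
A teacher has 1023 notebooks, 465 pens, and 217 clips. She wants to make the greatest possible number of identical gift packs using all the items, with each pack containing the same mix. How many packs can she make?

31 packs

The pack count must divide each quantity, so the greatest is gcd(1023, 465, 217).
1023 = 3 × 11 × 31
465 = 3 × 5 × 31
217 = 7 × 31
gcd(1023, 465, 217) = 31.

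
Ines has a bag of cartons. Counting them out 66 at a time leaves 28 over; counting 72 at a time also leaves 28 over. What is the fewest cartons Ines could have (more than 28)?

N − 28 must be a common multiple of 66 and 72.
66 = 2 × 3 × 11
72 = 2^3 × 3^2
LCM(66, 72) = 2^3 × 3^2 × 11 = 792.
Smallest N > 28 is LCM + 28 = 792 + 28 = 820.

820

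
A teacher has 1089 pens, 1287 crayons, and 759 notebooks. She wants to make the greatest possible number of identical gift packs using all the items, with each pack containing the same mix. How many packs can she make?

33 packs

The pack count must divide each quantity, so the greatest is gcd(1089, 1287, 759).
1089 = 3^2 × 11^2
1287 = 3^2 × 11 × 13
759 = 3 × 11 × 23
gcd(1089, 1287, 759) = 3 × 11 = 33.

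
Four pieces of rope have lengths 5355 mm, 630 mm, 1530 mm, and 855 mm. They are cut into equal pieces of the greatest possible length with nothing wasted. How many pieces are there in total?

186

Piece length = gcd(5355, 630, 1530, 855).
5355 = 3^2 × 5 × 7 × 17
630 = 2 × 3^2 × 5 × 7
1530 = 2 × 3^2 × 5 × 17
855 = 3^2 × 5 × 19
gcd(5355, 630, 1530, 855) = 3^2 × 5 = 45.
Total pieces = 5355/45 + 630/45 + 1530/45 + 855/45 = 119 + 14 + 34 + 19 = 186.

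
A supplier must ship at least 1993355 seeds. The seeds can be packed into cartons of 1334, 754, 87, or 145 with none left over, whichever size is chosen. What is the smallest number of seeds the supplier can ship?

The number of seeds must be a common multiple of 1334, 754, 87, and 145, so a multiple of their LCM.
1334 = 2 × 23 × 29
754 = 2 × 13 × 29
87 = 3 × 29
145 = 5 × 29
LCM(1334, 754, 87, 145) = 2 × 3 × 5 × 13 × 23 × 29 = 260130.
Smallest multiple of 260130 that is ≥ 1993355: ⌈1993355/260130⌉ × 260130 = 8 × 260130 = 2081040.

2081040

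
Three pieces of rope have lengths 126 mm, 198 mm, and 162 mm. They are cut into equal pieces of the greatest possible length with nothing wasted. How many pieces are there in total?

27

Piece length = gcd(126, 198, 162).
126 = 2 × 3^2 × 7
198 = 2 × 3^2 × 11
162 = 2 × 3^4
gcd(126, 198, 162) = 2 × 3^2 = 18.
Total pieces = 126/18 + 198/18 + 162/18 = 7 + 11 + 9 = 27.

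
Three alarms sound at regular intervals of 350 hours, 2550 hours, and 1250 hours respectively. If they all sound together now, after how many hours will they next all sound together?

The first simultaneous occurrence is after LCM of the individual periods.
350 = 2 × 5^2 × 7
2550 = 2 × 3 × 5^2 × 17
1250 = 2 × 5^4
LCM(350, 2550, 1250) = 2 × 3 × 5^4 × 7 × 17 = 446250.

446250 hours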